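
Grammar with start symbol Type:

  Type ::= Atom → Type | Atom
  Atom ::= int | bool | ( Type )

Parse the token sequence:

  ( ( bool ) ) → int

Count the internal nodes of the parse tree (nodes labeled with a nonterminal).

[Type [Atom ( [Type [Atom ( [Type [Atom bool]] )]] )] → [Type [Atom int]]]

8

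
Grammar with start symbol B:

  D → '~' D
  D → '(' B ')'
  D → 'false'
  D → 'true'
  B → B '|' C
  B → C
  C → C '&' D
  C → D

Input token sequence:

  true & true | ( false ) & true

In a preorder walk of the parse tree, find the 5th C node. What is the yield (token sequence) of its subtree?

false

[B [B [C [C [D true]] & [D true]]] | [C [C [D ( [B [C [D false]]] )]] & [D true]]]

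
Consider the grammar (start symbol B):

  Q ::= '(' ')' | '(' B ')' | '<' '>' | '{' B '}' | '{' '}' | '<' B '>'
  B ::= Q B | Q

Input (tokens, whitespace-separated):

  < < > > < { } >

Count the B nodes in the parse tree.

4

[B [Q < [B [Q < >]] >] [B [Q < [B [Q { }]] >]]]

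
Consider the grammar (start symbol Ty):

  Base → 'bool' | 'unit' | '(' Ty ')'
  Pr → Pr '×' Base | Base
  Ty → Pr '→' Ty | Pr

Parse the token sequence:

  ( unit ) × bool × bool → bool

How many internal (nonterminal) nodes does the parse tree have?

[Ty [Pr [Pr [Pr [Base ( [Ty [Pr [Base unit]]] )]] × [Base bool]] × [Base bool]] → [Ty [Pr [Base bool]]]]

13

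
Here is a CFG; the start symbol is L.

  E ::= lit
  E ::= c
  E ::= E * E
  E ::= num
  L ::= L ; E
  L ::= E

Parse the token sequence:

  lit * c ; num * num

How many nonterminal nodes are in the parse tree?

8

[L [L [E [E lit] * [E c]]] ; [E [E num] * [E num]]]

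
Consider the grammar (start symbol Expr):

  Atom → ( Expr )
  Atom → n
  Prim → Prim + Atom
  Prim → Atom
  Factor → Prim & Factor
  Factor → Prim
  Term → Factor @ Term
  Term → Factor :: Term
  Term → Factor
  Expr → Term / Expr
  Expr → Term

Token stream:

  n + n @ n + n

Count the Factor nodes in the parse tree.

[Expr [Term [Factor [Prim [Prim [Atom n]] + [Atom n]]] @ [Term [Factor [Prim [Prim [Atom n]] + [Atom n]]]]]]

2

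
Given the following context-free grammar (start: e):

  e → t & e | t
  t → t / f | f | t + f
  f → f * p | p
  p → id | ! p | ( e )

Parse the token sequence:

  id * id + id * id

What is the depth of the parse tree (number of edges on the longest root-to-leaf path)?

[e [t [t [f [f [p id]] * [p id]]] + [f [f [p id]] * [p id]]]]

6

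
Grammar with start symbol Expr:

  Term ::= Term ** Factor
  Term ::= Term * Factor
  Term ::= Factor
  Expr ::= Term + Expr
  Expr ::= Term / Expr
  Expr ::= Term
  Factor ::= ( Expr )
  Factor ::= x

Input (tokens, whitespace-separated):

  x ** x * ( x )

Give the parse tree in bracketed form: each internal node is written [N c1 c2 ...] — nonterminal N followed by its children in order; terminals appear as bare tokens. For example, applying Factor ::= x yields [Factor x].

Expr
Term
Term * Factor
Term ** Factor * Factor
Factor ** Factor * Factor
x ** Factor * Factor
x ** x * Factor
x ** x * ( Expr )
x ** x * ( Term )
x ** x * ( Factor )
x ** x * ( x )

[Expr [Term [Term [Term [Factor x]] ** [Factor x]] * [Factor ( [Expr [Term [Factor x]]] )]]]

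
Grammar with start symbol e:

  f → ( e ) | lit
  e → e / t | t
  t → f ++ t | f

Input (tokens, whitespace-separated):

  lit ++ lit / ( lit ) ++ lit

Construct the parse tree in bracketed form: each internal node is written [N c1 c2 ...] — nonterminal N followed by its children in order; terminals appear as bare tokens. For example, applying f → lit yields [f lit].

e
e / t
t / t
f ++ t / t
lit ++ t / t
lit ++ f / t
lit ++ lit / t
lit ++ lit / f ++ t
lit ++ lit / ( e ) ++ t
lit ++ lit / ( t ) ++ t
lit ++ lit / ( f ) ++ t
lit ++ lit / ( lit ) ++ t
lit ++ lit / ( lit ) ++ f
lit ++ lit / ( lit ) ++ lit

[e [e [t [f lit] ++ [t [f lit]]]] / [t [f ( [e [t [f lit]]] )] ++ [t [f lit]]]]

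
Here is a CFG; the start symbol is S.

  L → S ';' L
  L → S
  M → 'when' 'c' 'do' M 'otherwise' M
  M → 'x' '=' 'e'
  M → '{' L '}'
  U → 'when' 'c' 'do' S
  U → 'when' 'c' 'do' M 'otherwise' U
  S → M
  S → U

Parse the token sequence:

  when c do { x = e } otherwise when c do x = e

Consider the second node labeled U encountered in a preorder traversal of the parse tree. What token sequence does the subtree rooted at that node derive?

[S [U when c do [M { [L [S [M x = e]]] }] otherwise [U when c do [S [M x = e]]]]]

when c do x = e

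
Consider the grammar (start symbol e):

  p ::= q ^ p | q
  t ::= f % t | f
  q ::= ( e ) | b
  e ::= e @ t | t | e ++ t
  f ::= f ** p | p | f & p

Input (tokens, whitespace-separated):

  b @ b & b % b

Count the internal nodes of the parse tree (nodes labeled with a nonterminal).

[e [e [t [f [p [q b]]]]] @ [t [f [f [p [q b]]] & [p [q b]]] % [t [f [p [q b]]]]]]

17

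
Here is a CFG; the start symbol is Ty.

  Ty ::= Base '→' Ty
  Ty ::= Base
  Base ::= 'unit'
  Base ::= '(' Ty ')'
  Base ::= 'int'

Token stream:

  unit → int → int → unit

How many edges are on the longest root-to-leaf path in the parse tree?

[Ty [Base unit] → [Ty [Base int] → [Ty [Base int] → [Ty [Base unit]]]]]

5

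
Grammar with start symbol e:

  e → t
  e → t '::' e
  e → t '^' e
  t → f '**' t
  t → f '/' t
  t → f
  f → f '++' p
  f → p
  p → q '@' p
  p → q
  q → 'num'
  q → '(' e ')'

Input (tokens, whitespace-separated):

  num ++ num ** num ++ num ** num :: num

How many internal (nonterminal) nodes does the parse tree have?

24

[e [t [f [f [p [q num]]] ++ [p [q num]]] ** [t [f [f [p [q num]]] ++ [p [q num]]] ** [t [f [p [q num]]]]]] :: [e [t [f [p [q num]]]]]]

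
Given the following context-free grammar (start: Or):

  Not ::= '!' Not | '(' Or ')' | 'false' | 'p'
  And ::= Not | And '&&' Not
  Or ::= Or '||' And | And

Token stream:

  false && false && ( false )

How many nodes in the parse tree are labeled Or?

2

[Or [And [And [And [Not false]] && [Not false]] && [Not ( [Or [And [Not false]]] )]]]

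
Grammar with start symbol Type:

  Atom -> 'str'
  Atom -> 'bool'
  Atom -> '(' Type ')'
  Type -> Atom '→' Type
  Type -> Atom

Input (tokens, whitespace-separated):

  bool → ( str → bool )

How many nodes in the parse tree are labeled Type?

[Type [Atom bool] → [Type [Atom ( [Type [Atom str] → [Type [Atom bool]]] )]]]

4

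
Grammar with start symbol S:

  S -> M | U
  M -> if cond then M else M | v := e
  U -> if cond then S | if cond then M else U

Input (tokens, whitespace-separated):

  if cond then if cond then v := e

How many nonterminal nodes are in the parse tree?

6

[S [U if cond then [S [U if cond then [S [M v := e]]]]]]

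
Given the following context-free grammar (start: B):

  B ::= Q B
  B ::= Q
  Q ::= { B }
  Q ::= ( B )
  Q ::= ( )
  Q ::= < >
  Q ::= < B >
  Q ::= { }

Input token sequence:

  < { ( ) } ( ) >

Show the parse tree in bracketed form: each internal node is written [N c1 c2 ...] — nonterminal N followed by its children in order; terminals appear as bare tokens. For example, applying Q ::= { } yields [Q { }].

B
Q
< B >
< Q B >
< { B } B >
< { Q } B >
< { ( ) } B >
< { ( ) } Q >
< { ( ) } ( ) >

[B [Q < [B [Q { [B [Q ( )]] }] [B [Q ( )]]] >]]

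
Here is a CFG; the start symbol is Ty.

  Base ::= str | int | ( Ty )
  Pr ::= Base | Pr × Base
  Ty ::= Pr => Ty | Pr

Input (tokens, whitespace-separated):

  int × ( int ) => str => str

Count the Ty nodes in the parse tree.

[Ty [Pr [Pr [Base int]] × [Base ( [Ty [Pr [Base int]]] )]] => [Ty [Pr [Base str]] => [Ty [Pr [Base str]]]]]

4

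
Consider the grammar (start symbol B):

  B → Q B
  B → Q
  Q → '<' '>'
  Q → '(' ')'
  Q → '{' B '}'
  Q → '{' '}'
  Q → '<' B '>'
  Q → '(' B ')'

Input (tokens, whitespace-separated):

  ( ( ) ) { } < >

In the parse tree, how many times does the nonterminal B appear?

4

[B [Q ( [B [Q ( )]] )] [B [Q { }] [B [Q < >]]]]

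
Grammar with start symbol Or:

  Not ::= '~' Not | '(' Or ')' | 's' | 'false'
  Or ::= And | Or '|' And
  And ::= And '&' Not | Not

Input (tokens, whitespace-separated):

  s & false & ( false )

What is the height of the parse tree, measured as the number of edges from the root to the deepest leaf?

[Or [And [And [And [Not s]] & [Not false]] & [Not ( [Or [And [Not false]]] )]]]

6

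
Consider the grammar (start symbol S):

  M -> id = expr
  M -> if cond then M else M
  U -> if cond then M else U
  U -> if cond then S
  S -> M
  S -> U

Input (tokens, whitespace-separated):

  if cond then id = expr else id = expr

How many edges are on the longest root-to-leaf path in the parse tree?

3

[S [M if cond then [M id = expr] else [M id = expr]]]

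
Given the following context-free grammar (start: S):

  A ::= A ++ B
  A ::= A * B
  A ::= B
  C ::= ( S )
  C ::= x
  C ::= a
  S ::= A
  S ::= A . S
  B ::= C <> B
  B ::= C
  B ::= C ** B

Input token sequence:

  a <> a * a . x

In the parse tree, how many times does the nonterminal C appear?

[S [A [A [B [C a] <> [B [C a]]]] * [B [C a]]] . [S [A [B [C x]]]]]

4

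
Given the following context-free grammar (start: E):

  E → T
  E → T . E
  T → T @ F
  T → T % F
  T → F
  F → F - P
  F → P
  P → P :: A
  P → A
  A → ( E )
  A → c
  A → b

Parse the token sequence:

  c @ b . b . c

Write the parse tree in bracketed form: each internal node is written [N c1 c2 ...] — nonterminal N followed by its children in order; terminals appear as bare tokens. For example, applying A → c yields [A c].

[E [T [T [F [P [A c]]]] @ [F [P [A b]]]] . [E [T [F [P [A b]]]] . [E [T [F [P [A c]]]]]]]

E
T . E
T @ F . E
F @ F . E
P @ F . E
A @ F . E
c @ F . E
c @ P . E
c @ A . E
c @ b . E
c @ b . T . E
c @ b . F . E
c @ b . P . E
c @ b . A . E
c @ b . b . E
c @ b . b . T
c @ b . b . F
c @ b . b . P
c @ b . b . A
c @ b . b . c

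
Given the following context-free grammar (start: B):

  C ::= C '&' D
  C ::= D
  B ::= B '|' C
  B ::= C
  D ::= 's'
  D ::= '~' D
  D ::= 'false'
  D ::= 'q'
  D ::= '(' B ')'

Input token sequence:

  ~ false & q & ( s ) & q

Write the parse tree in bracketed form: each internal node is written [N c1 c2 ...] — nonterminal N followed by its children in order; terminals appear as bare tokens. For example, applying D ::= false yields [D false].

[B [C [C [C [C [D ~ [D false]]] & [D q]] & [D ( [B [C [D s]]] )]] & [D q]]]

B
C
C & D
C & D & D
C & D & D & D
D & D & D & D
~ D & D & D & D
~ false & D & D & D
~ false & q & D & D
~ false & q & ( B ) & D
~ false & q & ( C ) & D
~ false & q & ( D ) & D
~ false & q & ( s ) & D
~ false & q & ( s ) & q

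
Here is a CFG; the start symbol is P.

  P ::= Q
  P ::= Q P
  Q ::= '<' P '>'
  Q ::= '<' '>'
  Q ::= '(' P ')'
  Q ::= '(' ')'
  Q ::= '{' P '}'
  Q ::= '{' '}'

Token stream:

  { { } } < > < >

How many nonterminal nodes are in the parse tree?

[P [Q { [P [Q { }]] }] [P [Q < >] [P [Q < >]]]]

8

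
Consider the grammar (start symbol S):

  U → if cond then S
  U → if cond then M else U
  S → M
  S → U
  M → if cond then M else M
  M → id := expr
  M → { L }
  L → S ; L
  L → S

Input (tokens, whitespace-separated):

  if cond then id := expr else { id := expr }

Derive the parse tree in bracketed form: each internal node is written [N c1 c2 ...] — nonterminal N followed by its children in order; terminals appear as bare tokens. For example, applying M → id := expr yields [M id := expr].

S
M
if cond then M else M
if cond then id := expr else M
if cond then id := expr else { L }
if cond then id := expr else { S }
if cond then id := expr else { M }
if cond then id := expr else { id := expr }

[S [M if cond then [M id := expr] else [M { [L [S [M id := expr]]] }]]]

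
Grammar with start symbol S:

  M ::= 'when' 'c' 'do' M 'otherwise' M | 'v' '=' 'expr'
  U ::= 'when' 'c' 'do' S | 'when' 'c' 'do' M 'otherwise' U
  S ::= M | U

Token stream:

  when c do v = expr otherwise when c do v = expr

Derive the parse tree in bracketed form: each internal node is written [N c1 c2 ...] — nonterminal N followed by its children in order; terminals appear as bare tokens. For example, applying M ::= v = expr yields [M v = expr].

[S [U when c do [M v = expr] otherwise [U when c do [S [M v = expr]]]]]

S
U
when c do M otherwise U
when c do v = expr otherwise U
when c do v = expr otherwise when c do S
when c do v = expr otherwise when c do M
when c do v = expr otherwise when c do v = expr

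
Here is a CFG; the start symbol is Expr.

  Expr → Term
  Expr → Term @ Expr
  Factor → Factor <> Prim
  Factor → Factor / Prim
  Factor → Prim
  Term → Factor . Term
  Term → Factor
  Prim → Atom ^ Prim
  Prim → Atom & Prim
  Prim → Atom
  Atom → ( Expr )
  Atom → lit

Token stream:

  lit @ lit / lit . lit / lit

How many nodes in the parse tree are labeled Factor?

[Expr [Term [Factor [Prim [Atom lit]]]] @ [Expr [Term [Factor [Factor [Prim [Atom lit]]] / [Prim [Atom lit]]] . [Term [Factor [Factor [Prim [Atom lit]]] / [Prim [Atom lit]]]]]]]

5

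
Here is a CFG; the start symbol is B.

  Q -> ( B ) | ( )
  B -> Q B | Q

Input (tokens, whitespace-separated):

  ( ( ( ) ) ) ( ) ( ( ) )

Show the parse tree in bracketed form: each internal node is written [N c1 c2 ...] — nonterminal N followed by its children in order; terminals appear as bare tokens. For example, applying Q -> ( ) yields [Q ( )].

B
Q B
( B ) B
( Q ) B
( ( B ) ) B
( ( Q ) ) B
( ( ( ) ) ) B
( ( ( ) ) ) Q B
( ( ( ) ) ) ( ) B
( ( ( ) ) ) ( ) Q
( ( ( ) ) ) ( ) ( B )
( ( ( ) ) ) ( ) ( Q )
( ( ( ) ) ) ( ) ( ( ) )

[B [Q ( [B [Q ( [B [Q ( )]] )]] )] [B [Q ( )] [B [Q ( [B [Q ( )]] )]]]]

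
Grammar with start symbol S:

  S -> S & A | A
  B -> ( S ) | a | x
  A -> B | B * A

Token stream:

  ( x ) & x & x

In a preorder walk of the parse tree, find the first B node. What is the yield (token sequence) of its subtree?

[S [S [S [A [B ( [S [A [B x]]] )]]] & [A [B x]]] & [A [B x]]]

( x )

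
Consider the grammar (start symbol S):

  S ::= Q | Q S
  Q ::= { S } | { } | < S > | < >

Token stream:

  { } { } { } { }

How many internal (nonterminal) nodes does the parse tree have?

8

[S [Q { }] [S [Q { }] [S [Q { }] [S [Q { }]]]]]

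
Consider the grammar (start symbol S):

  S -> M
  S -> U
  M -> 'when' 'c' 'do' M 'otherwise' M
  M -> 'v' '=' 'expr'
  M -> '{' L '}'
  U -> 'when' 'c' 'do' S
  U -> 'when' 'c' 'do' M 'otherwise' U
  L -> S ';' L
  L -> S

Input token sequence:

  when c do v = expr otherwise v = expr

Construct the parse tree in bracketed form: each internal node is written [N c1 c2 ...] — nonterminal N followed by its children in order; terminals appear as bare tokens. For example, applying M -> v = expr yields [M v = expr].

S
M
when c do M otherwise M
when c do v = expr otherwise M
when c do v = expr otherwise v = expr

[S [M when c do [M v = expr] otherwise [M v = expr]]]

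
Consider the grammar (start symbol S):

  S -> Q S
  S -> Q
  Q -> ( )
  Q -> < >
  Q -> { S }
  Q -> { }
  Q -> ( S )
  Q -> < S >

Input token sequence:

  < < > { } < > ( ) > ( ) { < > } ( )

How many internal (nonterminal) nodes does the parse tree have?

[S [Q < [S [Q < >] [S [Q { }] [S [Q < >] [S [Q ( )]]]]] >] [S [Q ( )] [S [Q { [S [Q < >]] }] [S [Q ( )]]]]]

18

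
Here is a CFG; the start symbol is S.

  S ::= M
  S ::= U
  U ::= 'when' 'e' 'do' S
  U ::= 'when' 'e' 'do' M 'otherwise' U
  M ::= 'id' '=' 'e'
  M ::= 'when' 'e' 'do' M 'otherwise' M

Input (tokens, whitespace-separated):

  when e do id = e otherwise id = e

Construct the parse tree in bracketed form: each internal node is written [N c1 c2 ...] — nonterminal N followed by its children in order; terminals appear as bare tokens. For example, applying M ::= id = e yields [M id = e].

[S [M when e do [M id = e] otherwise [M id = e]]]

S
M
when e do M otherwise M
when e do id = e otherwise M
when e do id = e otherwise id = e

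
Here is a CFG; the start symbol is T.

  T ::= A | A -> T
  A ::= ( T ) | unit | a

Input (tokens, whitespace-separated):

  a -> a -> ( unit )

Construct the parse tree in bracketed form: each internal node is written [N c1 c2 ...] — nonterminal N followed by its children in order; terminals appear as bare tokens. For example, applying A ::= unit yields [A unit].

T
A -> T
a -> T
a -> A -> T
a -> a -> T
a -> a -> A
a -> a -> ( T )
a -> a -> ( A )
a -> a -> ( unit )

[T [A a] -> [T [A a] -> [T [A ( [T [A unit]] )]]]]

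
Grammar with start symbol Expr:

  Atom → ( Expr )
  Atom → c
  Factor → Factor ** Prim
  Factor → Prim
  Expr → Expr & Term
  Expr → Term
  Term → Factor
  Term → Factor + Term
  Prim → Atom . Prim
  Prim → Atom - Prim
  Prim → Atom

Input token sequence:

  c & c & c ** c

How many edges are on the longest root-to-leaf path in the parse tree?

7

[Expr [Expr [Expr [Term [Factor [Prim [Atom c]]]]] & [Term [Factor [Prim [Atom c]]]]] & [Term [Factor [Factor [Prim [Atom c]]] ** [Prim [Atom c]]]]]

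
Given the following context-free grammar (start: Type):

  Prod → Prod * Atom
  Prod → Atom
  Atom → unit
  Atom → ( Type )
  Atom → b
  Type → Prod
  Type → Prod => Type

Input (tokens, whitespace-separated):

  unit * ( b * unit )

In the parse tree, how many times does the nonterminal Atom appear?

4

[Type [Prod [Prod [Atom unit]] * [Atom ( [Type [Prod [Prod [Atom b]] * [Atom unit]]] )]]]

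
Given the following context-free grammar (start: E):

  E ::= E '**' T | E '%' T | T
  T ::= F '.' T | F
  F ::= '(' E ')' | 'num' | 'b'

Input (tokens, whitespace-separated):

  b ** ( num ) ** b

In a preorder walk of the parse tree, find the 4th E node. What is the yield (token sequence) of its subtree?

[E [E [E [T [F b]]] ** [T [F ( [E [T [F num]]] )]]] ** [T [F b]]]

num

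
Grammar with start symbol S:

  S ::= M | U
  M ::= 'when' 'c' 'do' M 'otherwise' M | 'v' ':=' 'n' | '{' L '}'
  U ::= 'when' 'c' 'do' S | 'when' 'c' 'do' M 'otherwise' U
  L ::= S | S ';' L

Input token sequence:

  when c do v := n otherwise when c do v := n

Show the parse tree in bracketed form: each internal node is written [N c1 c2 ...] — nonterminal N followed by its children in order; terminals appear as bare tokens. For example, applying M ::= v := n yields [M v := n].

S
U
when c do M otherwise U
when c do v := n otherwise U
when c do v := n otherwise when c do S
when c do v := n otherwise when c do M
when c do v := n otherwise when c do v := n

[S [U when c do [M v := n] otherwise [U when c do [S [M v := n]]]]]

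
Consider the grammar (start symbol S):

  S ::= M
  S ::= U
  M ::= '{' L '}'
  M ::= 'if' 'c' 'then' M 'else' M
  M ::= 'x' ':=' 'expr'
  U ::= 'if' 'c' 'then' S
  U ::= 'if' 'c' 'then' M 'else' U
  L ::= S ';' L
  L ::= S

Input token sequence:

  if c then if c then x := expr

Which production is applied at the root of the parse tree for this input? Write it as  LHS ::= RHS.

[S [U if c then [S [U if c then [S [M x := expr]]]]]]

S ::= U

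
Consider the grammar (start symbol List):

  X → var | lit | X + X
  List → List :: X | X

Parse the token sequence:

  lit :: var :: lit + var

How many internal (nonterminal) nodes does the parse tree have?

[List [List [List [X lit]] :: [X var]] :: [X [X lit] + [X var]]]

8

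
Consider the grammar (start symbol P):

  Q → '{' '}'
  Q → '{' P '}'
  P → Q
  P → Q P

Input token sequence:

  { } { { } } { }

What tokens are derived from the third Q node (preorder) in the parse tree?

{ }

[P [Q { }] [P [Q { [P [Q { }]] }] [P [Q { }]]]]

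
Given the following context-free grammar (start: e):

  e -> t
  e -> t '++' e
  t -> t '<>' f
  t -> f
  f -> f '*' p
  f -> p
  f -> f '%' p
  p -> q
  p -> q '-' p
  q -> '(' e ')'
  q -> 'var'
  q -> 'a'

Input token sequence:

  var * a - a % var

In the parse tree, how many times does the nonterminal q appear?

[e [t [f [f [f [p [q var]]] * [p [q a] - [p [q a]]]] % [p [q var]]]]]

4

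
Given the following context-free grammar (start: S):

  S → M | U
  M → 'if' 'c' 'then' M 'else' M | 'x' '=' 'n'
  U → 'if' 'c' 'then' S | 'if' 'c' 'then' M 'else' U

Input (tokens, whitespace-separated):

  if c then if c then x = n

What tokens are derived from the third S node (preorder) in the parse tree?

x = n

[S [U if c then [S [U if c then [S [M x = n]]]]]]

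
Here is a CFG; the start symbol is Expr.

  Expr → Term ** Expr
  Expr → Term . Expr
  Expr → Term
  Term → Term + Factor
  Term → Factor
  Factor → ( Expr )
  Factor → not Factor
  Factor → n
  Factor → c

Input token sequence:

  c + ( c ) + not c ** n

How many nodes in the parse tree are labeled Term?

5

[Expr [Term [Term [Term [Factor c]] + [Factor ( [Expr [Term [Factor c]]] )]] + [Factor not [Factor c]]] ** [Expr [Term [Factor n]]]]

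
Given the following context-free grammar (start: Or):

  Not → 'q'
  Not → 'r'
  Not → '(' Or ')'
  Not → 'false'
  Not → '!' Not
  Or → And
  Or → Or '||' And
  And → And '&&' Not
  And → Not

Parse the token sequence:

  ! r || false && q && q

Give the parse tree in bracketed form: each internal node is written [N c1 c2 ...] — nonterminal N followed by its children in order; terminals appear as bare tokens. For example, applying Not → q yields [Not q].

[Or [Or [And [Not ! [Not r]]]] || [And [And [And [Not false]] && [Not q]] && [Not q]]]

Or
Or || And
And || And
Not || And
! Not || And
! r || And
! r || And && Not
! r || And && Not && Not
! r || Not && Not && Not
! r || false && Not && Not
! r || false && q && Not
! r || false && q && q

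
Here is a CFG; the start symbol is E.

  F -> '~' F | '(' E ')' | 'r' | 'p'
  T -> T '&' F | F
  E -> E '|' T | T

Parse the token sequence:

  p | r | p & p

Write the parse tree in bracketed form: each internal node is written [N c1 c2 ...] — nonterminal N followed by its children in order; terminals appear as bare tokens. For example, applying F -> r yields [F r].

E
E | T
E | T | T
T | T | T
F | T | T
p | T | T
p | F | T
p | r | T
p | r | T & F
p | r | F & F
p | r | p & F
p | r | p & p

[E [E [E [T [F p]]] | [T [F r]]] | [T [T [F p]] & [F p]]]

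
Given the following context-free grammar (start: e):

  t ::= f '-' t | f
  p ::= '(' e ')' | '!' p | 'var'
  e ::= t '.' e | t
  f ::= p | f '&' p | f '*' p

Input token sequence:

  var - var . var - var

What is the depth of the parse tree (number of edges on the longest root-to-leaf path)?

[e [t [f [p var]] - [t [f [p var]]]] . [e [t [f [p var]] - [t [f [p var]]]]]]

6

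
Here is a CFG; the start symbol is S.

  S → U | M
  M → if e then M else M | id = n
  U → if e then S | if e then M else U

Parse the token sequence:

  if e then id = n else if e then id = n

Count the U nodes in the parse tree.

[S [U if e then [M id = n] else [U if e then [S [M id = n]]]]]

2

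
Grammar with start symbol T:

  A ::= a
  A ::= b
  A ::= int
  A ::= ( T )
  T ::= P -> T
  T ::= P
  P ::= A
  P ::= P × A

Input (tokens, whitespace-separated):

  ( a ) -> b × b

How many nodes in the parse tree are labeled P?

[T [P [A ( [T [P [A a]]] )]] -> [T [P [P [A b]] × [A b]]]]

4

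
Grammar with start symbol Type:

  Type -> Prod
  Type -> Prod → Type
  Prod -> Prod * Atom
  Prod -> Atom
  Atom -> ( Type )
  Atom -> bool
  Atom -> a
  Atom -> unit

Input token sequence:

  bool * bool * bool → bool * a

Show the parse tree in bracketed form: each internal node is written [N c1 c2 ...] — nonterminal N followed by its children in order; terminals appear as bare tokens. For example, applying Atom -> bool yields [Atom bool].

Type
Prod → Type
Prod * Atom → Type
Prod * Atom * Atom → Type
Atom * Atom * Atom → Type
bool * Atom * Atom → Type
bool * bool * Atom → Type
bool * bool * bool → Type
bool * bool * bool → Prod
bool * bool * bool → Prod * Atom
bool * bool * bool → Atom * Atom
bool * bool * bool → bool * Atom
bool * bool * bool → bool * a

[Type [Prod [Prod [Prod [Atom bool]] * [Atom bool]] * [Atom bool]] → [Type [Prod [Prod [Atom bool]] * [Atom a]]]]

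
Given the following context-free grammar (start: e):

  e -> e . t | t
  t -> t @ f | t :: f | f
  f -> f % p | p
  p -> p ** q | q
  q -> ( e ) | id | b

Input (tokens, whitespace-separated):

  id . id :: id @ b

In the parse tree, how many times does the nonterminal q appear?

[e [e [t [f [p [q id]]]]] . [t [t [t [f [p [q id]]]] :: [f [p [q id]]]] @ [f [p [q b]]]]]

4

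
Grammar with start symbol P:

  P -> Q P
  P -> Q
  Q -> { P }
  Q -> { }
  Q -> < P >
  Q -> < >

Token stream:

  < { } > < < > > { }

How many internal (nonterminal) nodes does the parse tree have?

[P [Q < [P [Q { }]] >] [P [Q < [P [Q < >]] >] [P [Q { }]]]]

10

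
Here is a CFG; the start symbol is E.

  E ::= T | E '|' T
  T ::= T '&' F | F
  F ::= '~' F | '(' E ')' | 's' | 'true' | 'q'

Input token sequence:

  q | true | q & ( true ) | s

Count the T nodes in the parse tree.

6

[E [E [E [E [T [F q]]] | [T [F true]]] | [T [T [F q]] & [F ( [E [T [F true]]] )]]] | [T [F s]]]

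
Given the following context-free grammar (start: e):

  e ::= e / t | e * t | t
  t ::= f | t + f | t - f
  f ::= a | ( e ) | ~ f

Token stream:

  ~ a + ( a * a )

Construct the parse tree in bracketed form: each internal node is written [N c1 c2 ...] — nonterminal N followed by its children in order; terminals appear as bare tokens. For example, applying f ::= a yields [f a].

[e [t [t [f ~ [f a]]] + [f ( [e [e [t [f a]]] * [t [f a]]] )]]]

e
t
t + f
f + f
~ f + f
~ a + f
~ a + ( e )
~ a + ( e * t )
~ a + ( t * t )
~ a + ( f * t )
~ a + ( a * t )
~ a + ( a * f )
~ a + ( a * a )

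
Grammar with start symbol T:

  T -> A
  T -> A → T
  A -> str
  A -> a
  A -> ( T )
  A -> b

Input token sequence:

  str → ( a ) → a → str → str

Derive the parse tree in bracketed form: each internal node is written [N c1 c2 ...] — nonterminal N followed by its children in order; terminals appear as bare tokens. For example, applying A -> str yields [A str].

T
A → T
str → T
str → A → T
str → ( T ) → T
str → ( A ) → T
str → ( a ) → T
str → ( a ) → A → T
str → ( a ) → a → T
str → ( a ) → a → A → T
str → ( a ) → a → str → T
str → ( a ) → a → str → A
str → ( a ) → a → str → str

[T [A str] → [T [A ( [T [A a]] )] → [T [A a] → [T [A str] → [T [A str]]]]]]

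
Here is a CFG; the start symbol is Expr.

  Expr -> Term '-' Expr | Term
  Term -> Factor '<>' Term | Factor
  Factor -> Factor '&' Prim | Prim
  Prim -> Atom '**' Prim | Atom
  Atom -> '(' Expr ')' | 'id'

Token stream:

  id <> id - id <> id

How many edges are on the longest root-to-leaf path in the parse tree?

[Expr [Term [Factor [Prim [Atom id]]] <> [Term [Factor [Prim [Atom id]]]]] - [Expr [Term [Factor [Prim [Atom id]]] <> [Term [Factor [Prim [Atom id]]]]]]]

7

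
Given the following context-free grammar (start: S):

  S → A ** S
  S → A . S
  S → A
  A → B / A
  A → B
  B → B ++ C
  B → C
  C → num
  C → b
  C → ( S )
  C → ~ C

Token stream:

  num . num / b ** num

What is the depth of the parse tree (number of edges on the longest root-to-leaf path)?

6

[S [A [B [C num]]] . [S [A [B [C num]] / [A [B [C b]]]] ** [S [A [B [C num]]]]]]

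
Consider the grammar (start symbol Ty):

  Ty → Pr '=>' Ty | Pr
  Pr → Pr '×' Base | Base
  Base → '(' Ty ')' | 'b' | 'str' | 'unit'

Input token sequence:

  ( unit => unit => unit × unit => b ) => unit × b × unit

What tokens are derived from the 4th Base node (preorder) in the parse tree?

[Ty [Pr [Base ( [Ty [Pr [Base unit]] => [Ty [Pr [Base unit]] => [Ty [Pr [Pr [Base unit]] × [Base unit]] => [Ty [Pr [Base b]]]]]] )]] => [Ty [Pr [Pr [Pr [Base unit]] × [Base b]] × [Base unit]]]]

unit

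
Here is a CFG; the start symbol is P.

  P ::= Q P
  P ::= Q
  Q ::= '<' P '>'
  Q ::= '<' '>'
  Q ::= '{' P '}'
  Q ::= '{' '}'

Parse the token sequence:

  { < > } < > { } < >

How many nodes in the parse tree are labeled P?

5

[P [Q { [P [Q < >]] }] [P [Q < >] [P [Q { }] [P [Q < >]]]]]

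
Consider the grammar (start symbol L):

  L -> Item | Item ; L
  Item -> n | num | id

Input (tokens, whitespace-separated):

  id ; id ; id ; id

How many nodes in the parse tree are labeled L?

4

[L [Item id] ; [L [Item id] ; [L [Item id] ; [L [Item id]]]]]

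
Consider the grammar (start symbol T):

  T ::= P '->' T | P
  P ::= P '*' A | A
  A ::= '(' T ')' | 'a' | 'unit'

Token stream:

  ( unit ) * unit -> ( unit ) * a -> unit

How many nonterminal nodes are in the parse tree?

[T [P [P [A ( [T [P [A unit]]] )]] * [A unit]] -> [T [P [P [A ( [T [P [A unit]]] )]] * [A a]] -> [T [P [A unit]]]]]

19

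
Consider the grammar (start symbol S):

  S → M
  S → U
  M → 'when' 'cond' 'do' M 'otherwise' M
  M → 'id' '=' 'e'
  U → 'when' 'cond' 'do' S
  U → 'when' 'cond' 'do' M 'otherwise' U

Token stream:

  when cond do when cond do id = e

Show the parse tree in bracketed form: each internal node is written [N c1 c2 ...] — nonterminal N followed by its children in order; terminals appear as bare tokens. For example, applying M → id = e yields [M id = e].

[S [U when cond do [S [U when cond do [S [M id = e]]]]]]

S
U
when cond do S
when cond do U
when cond do when cond do S
when cond do when cond do M
when cond do when cond do id = e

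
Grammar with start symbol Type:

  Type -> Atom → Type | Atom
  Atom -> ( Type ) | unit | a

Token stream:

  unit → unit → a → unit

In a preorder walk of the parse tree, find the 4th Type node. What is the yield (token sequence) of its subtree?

[Type [Atom unit] → [Type [Atom unit] → [Type [Atom a] → [Type [Atom unit]]]]]

unit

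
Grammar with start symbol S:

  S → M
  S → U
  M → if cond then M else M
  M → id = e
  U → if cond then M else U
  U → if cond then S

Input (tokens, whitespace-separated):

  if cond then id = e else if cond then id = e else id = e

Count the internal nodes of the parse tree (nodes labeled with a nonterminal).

[S [M if cond then [M id = e] else [M if cond then [M id = e] else [M id = e]]]]

6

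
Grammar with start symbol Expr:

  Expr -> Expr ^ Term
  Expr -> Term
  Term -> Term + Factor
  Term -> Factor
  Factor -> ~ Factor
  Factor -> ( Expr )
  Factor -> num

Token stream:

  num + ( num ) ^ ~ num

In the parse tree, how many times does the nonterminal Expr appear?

[Expr [Expr [Term [Term [Factor num]] + [Factor ( [Expr [Term [Factor num]]] )]]] ^ [Term [Factor ~ [Factor num]]]]

3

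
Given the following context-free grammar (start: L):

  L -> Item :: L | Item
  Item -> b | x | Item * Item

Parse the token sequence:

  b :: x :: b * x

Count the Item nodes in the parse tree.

5

[L [Item b] :: [L [Item x] :: [L [Item [Item b] * [Item x]]]]]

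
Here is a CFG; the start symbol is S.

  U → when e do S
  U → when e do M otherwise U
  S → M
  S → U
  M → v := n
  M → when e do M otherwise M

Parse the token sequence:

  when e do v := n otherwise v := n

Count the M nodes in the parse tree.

[S [M when e do [M v := n] otherwise [M v := n]]]

3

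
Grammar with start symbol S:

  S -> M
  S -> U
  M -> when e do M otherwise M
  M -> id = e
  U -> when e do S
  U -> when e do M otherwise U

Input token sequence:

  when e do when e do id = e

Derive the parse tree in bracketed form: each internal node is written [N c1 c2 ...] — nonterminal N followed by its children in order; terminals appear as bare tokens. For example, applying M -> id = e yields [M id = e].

S
U
when e do S
when e do U
when e do when e do S
when e do when e do M
when e do when e do id = e

[S [U when e do [S [U when e do [S [M id = e]]]]]]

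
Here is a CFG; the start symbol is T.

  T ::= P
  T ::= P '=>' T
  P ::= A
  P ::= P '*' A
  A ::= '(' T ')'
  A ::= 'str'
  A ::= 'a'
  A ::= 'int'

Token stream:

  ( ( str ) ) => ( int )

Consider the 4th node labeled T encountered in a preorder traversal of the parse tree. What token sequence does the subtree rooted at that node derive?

( int )

[T [P [A ( [T [P [A ( [T [P [A str]]] )]]] )]] => [T [P [A ( [T [P [A int]]] )]]]]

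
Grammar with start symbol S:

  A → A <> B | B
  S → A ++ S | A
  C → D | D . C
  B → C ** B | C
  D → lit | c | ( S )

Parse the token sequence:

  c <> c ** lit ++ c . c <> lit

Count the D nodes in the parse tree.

6

[S [A [A [B [C [D c]]]] <> [B [C [D c]] ** [B [C [D lit]]]]] ++ [S [A [A [B [C [D c] . [C [D c]]]]] <> [B [C [D lit]]]]]]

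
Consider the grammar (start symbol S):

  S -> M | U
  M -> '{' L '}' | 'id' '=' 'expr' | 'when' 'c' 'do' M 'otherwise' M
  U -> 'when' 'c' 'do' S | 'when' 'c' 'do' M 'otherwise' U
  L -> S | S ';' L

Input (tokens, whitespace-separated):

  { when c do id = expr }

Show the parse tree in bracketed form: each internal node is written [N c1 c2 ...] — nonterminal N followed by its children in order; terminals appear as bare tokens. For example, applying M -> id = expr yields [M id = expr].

S
M
{ L }
{ S }
{ U }
{ when c do S }
{ when c do M }
{ when c do id = expr }

[S [M { [L [S [U when c do [S [M id = expr]]]]] }]]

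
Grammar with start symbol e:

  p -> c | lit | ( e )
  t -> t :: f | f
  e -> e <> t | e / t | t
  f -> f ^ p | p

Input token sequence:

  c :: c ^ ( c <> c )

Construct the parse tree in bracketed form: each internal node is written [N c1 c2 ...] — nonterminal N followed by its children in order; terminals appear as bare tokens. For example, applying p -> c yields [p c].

[e [t [t [f [p c]]] :: [f [f [p c]] ^ [p ( [e [e [t [f [p c]]]] <> [t [f [p c]]]] )]]]]

e
t
t :: f
f :: f
p :: f
c :: f
c :: f ^ p
c :: p ^ p
c :: c ^ p
c :: c ^ ( e )
c :: c ^ ( e <> t )
c :: c ^ ( t <> t )
c :: c ^ ( f <> t )
c :: c ^ ( p <> t )
c :: c ^ ( c <> t )
c :: c ^ ( c <> f )
c :: c ^ ( c <> p )
c :: c ^ ( c <> c )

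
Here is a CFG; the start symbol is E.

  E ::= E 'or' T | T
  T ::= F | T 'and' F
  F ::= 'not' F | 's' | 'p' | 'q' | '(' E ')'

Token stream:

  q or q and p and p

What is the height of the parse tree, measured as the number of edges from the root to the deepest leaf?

[E [E [T [F q]]] or [T [T [T [F q]] and [F p]] and [F p]]]

5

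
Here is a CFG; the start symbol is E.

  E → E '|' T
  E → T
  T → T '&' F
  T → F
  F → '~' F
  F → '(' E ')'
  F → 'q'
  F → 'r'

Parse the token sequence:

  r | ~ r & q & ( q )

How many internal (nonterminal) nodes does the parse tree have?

14

[E [E [T [F r]]] | [T [T [T [F ~ [F r]]] & [F q]] & [F ( [E [T [F q]]] )]]]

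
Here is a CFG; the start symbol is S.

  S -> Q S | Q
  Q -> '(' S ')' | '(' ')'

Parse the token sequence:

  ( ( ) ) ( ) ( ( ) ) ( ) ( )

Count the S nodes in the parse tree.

7

[S [Q ( [S [Q ( )]] )] [S [Q ( )] [S [Q ( [S [Q ( )]] )] [S [Q ( )] [S [Q ( )]]]]]]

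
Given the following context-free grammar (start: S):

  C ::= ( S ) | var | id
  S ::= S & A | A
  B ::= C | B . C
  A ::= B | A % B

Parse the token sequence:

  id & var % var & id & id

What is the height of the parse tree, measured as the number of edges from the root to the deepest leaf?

[S [S [S [S [A [B [C id]]]] & [A [A [B [C var]]] % [B [C var]]]] & [A [B [C id]]]] & [A [B [C id]]]]

7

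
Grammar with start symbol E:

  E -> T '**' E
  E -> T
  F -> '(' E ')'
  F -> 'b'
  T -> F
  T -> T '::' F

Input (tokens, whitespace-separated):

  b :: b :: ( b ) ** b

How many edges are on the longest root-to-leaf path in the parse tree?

[E [T [T [T [F b]] :: [F b]] :: [F ( [E [T [F b]]] )]] ** [E [T [F b]]]]

6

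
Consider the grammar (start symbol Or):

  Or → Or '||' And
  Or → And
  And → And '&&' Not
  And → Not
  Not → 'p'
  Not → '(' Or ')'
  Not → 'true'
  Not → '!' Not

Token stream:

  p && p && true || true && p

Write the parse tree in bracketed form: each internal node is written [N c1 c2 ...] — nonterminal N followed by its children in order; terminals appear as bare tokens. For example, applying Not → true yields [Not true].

Or
Or || And
And || And
And && Not || And
And && Not && Not || And
Not && Not && Not || And
p && Not && Not || And
p && p && Not || And
p && p && true || And
p && p && true || And && Not
p && p && true || Not && Not
p && p && true || true && Not
p && p && true || true && p

[Or [Or [And [And [And [Not p]] && [Not p]] && [Not true]]] || [And [And [Not true]] && [Not p]]]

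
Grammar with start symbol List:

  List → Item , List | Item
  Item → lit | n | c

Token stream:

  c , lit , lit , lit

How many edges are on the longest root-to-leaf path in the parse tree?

[List [Item c] , [List [Item lit] , [List [Item lit] , [List [Item lit]]]]]

5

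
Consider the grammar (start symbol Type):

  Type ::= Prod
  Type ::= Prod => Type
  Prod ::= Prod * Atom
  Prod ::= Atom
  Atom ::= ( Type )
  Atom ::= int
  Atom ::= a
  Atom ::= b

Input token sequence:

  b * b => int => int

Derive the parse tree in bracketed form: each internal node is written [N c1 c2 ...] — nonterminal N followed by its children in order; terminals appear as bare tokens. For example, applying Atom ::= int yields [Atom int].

[Type [Prod [Prod [Atom b]] * [Atom b]] => [Type [Prod [Atom int]] => [Type [Prod [Atom int]]]]]

Type
Prod => Type
Prod * Atom => Type
Atom * Atom => Type
b * Atom => Type
b * b => Type
b * b => Prod => Type
b * b => Atom => Type
b * b => int => Type
b * b => int => Prod
b * b => int => Atom
b * b => int => int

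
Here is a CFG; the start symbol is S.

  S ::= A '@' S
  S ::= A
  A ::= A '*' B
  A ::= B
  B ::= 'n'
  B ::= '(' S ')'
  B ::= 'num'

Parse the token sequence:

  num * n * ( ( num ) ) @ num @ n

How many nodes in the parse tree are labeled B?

[S [A [A [A [B num]] * [B n]] * [B ( [S [A [B ( [S [A [B num]]] )]]] )]] @ [S [A [B num]] @ [S [A [B n]]]]]

7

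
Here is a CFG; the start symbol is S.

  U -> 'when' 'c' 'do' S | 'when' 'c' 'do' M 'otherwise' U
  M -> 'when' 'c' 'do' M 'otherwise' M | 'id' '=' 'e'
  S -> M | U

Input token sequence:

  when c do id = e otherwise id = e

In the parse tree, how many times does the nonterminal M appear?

3

[S [M when c do [M id = e] otherwise [M id = e]]]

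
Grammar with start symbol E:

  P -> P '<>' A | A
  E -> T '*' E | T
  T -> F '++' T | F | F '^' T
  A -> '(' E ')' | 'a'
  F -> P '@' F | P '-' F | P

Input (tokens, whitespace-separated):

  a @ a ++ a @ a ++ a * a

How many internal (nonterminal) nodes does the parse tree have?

24

[E [T [F [P [A a]] @ [F [P [A a]]]] ++ [T [F [P [A a]] @ [F [P [A a]]]] ++ [T [F [P [A a]]]]]] * [E [T [F [P [A a]]]]]]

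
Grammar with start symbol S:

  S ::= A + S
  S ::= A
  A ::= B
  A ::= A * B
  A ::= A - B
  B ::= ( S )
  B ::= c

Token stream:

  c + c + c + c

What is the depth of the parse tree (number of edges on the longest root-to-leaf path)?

6

[S [A [B c]] + [S [A [B c]] + [S [A [B c]] + [S [A [B c]]]]]]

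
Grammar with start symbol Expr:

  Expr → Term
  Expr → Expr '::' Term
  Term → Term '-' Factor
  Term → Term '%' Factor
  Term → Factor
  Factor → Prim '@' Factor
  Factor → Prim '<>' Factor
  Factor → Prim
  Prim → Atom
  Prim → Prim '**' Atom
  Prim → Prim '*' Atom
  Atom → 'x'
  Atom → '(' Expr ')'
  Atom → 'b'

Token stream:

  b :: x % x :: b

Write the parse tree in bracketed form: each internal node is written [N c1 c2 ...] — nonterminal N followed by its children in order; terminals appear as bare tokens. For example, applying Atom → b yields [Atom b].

Expr
Expr :: Term
Expr :: Term :: Term
Term :: Term :: Term
Factor :: Term :: Term
Prim :: Term :: Term
Atom :: Term :: Term
b :: Term :: Term
b :: Term % Factor :: Term
b :: Factor % Factor :: Term
b :: Prim % Factor :: Term
b :: Atom % Factor :: Term
b :: x % Factor :: Term
b :: x % Prim :: Term
b :: x % Atom :: Term
b :: x % x :: Term
b :: x % x :: Factor
b :: x % x :: Prim
b :: x % x :: Atom
b :: x % x :: b

[Expr [Expr [Expr [Term [Factor [Prim [Atom b]]]]] :: [Term [Term [Factor [Prim [Atom x]]]] % [Factor [Prim [Atom x]]]]] :: [Term [Factor [Prim [Atom b]]]]]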